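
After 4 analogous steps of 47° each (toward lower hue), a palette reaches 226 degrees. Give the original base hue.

4 steps of 47° (toward lower hue) give a net shift of −188°.
Start = end − shift: 226 + 188 = 414 → 414 − 360 = 54°

54°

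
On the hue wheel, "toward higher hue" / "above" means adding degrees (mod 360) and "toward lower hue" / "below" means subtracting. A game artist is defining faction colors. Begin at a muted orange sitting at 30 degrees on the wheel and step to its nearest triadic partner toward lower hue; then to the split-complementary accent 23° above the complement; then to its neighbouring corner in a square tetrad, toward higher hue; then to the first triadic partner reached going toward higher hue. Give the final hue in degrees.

−120° (triadic ↓): 30 − 120 = -90 → -90 + 360 = 270°
+203° (split-comp 23° ↑): 270 + 203 = 473 → 473 − 360 = 113°
+90° (square ↑): 113 + 90 = 203°
+120° (triadic ↑): 203 + 120 = 323°

323°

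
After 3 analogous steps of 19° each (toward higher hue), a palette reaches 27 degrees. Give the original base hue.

330°

3 steps of 19° (toward higher hue) give a net shift of +57°.
Start = end − shift: 27 − 57 = -30 → -30 + 360 = 330°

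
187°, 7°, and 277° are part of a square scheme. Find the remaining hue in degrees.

97°

A square tetradic scheme places four hues every 90°.
The full set through 7° is {7°, 97°, 187°, 277°}.
Given {7°, 187°, 277°}, the missing hue is 97°.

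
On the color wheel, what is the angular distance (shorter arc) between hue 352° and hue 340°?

|352 − 340| = 12.
12 ≤ 180, so the shorter arc is 12°.

12°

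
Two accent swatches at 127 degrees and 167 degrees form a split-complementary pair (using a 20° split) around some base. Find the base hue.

The accents sit 20° either side of the complement, so the complement is their short-arc midpoint on the wheel.
Short-arc midpoint of 127° and 167°: 147°.
Base is 180° from the complement: 147 − 180 = -33 → -33 + 360 = 327°

327°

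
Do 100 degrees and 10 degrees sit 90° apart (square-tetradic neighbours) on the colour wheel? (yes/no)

Angular distance: |100 − 10| = 90 = 90°.
90° apart (square-tetradic neighbours) requires 90°.

yes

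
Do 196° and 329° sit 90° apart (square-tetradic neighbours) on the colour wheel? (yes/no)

no

Angular distance: |196 − 329| = 133 = 133°.
90° apart (square-tetradic neighbours) requires 90°.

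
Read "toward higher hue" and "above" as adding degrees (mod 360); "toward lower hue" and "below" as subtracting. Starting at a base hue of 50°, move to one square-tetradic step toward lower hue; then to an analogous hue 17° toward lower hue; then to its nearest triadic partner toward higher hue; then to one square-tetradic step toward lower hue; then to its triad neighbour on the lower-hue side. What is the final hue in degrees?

50 − 90 = -40 → -40 + 360 = 320°   (square ↓)
320 − 17 = 303°   (analog 17° ↓)
303 + 120 = 423 → 423 − 360 = 63°   (triadic ↑)
63 − 90 = -27 → -27 + 360 = 333°   (square ↓)
333 − 120 = 213°   (triadic ↓)

213°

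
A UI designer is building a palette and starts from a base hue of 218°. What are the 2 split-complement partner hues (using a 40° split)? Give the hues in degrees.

Split-complementary hues sit 40° either side of the complement.
Complement of 218°: 218 + 180 = 398 → 398 − 360 = 38°
38 − 40 = -2 → -2 + 360 = 358°
38 + 40 = 78°

358° and 78°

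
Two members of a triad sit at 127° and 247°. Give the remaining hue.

A triad spaces three hues 120° apart.
The full set is {7°, 127°, 247°}.

7°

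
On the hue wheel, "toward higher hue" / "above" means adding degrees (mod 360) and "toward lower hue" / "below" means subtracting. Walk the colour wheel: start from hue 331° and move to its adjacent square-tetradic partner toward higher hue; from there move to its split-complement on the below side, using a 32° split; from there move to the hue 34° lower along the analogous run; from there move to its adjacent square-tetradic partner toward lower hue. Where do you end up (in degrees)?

85°

+90° (square ↑): 331 + 90 = 421 → 421 − 360 = 61°
+148° (split-comp 32° ↓): 61 + 148 = 209°
−34° (analog 34° ↓): 209 − 34 = 175°
−90° (square ↓): 175 − 90 = 85°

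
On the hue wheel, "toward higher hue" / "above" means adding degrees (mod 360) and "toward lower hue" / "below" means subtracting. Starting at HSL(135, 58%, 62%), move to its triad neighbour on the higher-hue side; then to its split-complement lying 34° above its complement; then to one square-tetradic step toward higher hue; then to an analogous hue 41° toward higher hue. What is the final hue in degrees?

240°

+120° (triadic ↑): 135 + 120 = 255°
+214° (split-comp 34° ↑): 255 + 214 = 469 → 469 − 360 = 109°
+90° (square ↑): 109 + 90 = 199°
+41° (analog 41° ↑): 199 + 41 = 240°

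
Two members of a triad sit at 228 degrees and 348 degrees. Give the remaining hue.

A triad spaces three hues 120° apart.
The full set is {108°, 228°, 348°}.

108°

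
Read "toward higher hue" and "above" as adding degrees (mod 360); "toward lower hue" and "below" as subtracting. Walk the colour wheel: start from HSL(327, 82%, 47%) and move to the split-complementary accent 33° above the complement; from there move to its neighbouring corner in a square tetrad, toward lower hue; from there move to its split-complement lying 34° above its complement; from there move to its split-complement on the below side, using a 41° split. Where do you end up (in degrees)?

327 + 213 = 540 → 540 − 360 = 180°   (split-comp 33° ↑)
180 − 90 = 90°   (square ↓)
90 + 214 = 304°   (split-comp 34° ↑)
304 + 139 = 443 → 443 − 360 = 83°   (split-comp 41° ↓)

83°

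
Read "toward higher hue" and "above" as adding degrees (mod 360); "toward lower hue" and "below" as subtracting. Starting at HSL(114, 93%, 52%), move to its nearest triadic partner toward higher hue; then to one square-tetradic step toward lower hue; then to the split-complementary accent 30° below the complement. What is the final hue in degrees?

114 + 120 = 234°   (triadic ↑)
234 − 90 = 144°   (square ↓)
144 + 150 = 294°   (split-comp 30° ↓)

294°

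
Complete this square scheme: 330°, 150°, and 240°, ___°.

60°

A square tetradic scheme places four hues every 90°.
The full set through 150° is {60°, 150°, 240°, 330°}.
Given {150°, 240°, 330°}, the missing hue is 60°.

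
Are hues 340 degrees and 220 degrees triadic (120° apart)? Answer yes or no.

yes

Angular distance: |340 − 220| = 120 = 120°.
Triadic (120° apart) requires 120°.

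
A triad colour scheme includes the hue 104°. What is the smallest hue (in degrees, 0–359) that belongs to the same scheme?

104°

A triad places three hues 120° apart.
The full set through 104° is {104°, 224°, 344°}.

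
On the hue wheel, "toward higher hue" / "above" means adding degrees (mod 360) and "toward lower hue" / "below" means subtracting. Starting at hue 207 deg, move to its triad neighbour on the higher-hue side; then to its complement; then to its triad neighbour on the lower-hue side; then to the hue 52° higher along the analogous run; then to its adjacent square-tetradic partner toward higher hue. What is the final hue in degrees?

triadic ↑ +120°: 207 + 120 = 327°
complement +180°: 327 + 180 = 507 → 507 − 360 = 147°
triadic ↓ −120°: 147 − 120 = 27°
analog 52° ↑ +52°: 27 + 52 = 79°
square ↑ +90°: 79 + 90 = 169°

169°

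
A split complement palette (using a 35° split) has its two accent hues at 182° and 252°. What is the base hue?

The accents sit 35° either side of the complement, so the complement is their short-arc midpoint on the wheel.
Short-arc midpoint of 182° and 252°: 217°.
Base is 180° from the complement: 217 − 180 = 37°

37°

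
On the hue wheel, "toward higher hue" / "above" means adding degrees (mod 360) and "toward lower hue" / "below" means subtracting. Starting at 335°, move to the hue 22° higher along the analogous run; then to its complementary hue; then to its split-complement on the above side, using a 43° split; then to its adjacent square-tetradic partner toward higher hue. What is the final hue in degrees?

130°

+22° (analog 22° ↑): 335 + 22 = 357°
+180° (complement): 357 + 180 = 537 → 537 − 360 = 177°
+223° (split-comp 43° ↑): 177 + 223 = 400 → 400 − 360 = 40°
+90° (square ↑): 40 + 90 = 130°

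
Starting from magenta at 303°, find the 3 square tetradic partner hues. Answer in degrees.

A square tetradic scheme places four hues every 90°.
303 + 90 = 393 → 393 − 360 = 33°
303 + 180 = 483 → 483 − 360 = 123°
303 + 270 = 573 → 573 − 360 = 213°

33°, 123°, 213°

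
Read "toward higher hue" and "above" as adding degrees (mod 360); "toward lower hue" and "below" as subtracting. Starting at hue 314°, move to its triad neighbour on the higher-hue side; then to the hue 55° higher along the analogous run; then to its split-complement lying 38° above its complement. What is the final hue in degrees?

347°

314 + 120 = 434 → 434 − 360 = 74°   (triadic ↑)
74 + 55 = 129°   (analog 55° ↑)
129 + 218 = 347°   (split-comp 38° ↑)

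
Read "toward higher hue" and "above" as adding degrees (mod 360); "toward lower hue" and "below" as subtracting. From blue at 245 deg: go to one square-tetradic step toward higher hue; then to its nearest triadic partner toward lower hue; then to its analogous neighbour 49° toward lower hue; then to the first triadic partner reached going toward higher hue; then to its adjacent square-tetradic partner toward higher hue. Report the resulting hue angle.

16°

245 + 90 = 335°   (square ↑)
335 − 120 = 215°   (triadic ↓)
215 − 49 = 166°   (analog 49° ↓)
166 + 120 = 286°   (triadic ↑)
286 + 90 = 376 → 376 − 360 = 16°   (square ↑)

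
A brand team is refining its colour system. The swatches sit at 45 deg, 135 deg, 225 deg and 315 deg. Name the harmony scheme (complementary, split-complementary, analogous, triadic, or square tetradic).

Sort the hues: 45°, 135°, 225°, 315°.
Successive gaps around the wheel: 90°, 90°, 90°, 90°.
Four hues every 90° form a square tetradic scheme.

square tetradic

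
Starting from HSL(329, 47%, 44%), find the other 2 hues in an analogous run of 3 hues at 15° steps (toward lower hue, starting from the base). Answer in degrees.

314° and 299°

Analogous hues sit every 15° along the wheel.
329 − 15 = 314°
329 − 30 = 299°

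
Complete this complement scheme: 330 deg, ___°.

150°

The complement sits 180° across the wheel.
The full set through 330° is {150°, 330°}.
Given {330°}, the missing hue is 150°.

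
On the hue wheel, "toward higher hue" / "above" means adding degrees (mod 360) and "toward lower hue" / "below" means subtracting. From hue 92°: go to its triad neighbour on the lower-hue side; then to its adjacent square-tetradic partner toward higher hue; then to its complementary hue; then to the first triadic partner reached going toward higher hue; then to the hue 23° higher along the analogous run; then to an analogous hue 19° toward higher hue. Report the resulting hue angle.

triadic ↓ −120°: 92 − 120 = -28 → -28 + 360 = 332°
square ↑ +90°: 332 + 90 = 422 → 422 − 360 = 62°
complement +180°: 62 + 180 = 242°
triadic ↑ +120°: 242 + 120 = 362 → 362 − 360 = 2°
analog 23° ↑ +23°: 2 + 23 = 25°
analog 19° ↑ +19°: 25 + 19 = 44°

44°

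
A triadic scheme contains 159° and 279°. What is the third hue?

A triad spaces three hues 120° apart.
The full set is {39°, 159°, 279°}.

39°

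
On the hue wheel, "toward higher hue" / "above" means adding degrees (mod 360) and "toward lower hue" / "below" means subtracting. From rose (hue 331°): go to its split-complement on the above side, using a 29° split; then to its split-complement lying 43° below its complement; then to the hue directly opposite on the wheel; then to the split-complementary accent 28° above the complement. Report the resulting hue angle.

345°

331 + 209 = 540 → 540 − 360 = 180°   (split-comp 29° ↑)
180 + 137 = 317°   (split-comp 43° ↓)
317 + 180 = 497 → 497 − 360 = 137°   (complement)
137 + 208 = 345°   (split-comp 28° ↑)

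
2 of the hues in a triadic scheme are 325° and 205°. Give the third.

85°

A triad places three hues 120° apart.
The full set through 205° is {85°, 205°, 325°}.
Given {205°, 325°}, the missing hue is 85°.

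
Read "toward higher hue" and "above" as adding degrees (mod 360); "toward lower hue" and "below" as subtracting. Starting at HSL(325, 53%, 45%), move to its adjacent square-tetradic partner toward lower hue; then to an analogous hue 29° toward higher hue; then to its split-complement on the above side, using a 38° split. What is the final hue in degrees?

122°

325 − 90 = 235°   (square ↓)
235 + 29 = 264°   (analog 29° ↑)
264 + 218 = 482 → 482 − 360 = 122°   (split-comp 38° ↑)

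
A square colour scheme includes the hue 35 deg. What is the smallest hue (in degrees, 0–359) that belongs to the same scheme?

35°

A square tetradic scheme places four hues every 90°.
The full set through 35° is {35°, 125°, 215°, 305°}.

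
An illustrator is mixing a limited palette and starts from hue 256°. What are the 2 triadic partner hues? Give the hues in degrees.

A triad places three hues 120° apart.
256 + 120 = 376 → 376 − 360 = 16°
256 + 240 = 496 → 496 − 360 = 136°

16° and 136°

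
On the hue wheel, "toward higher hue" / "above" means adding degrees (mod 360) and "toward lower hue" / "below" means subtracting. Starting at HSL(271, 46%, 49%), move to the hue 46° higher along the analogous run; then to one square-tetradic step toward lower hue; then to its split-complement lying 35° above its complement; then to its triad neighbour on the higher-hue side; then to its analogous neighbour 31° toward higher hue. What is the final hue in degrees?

233°

+46° (analog 46° ↑): 271 + 46 = 317°
−90° (square ↓): 317 − 90 = 227°
+215° (split-comp 35° ↑): 227 + 215 = 442 → 442 − 360 = 82°
+120° (triadic ↑): 82 + 120 = 202°
+31° (analog 31° ↑): 202 + 31 = 233°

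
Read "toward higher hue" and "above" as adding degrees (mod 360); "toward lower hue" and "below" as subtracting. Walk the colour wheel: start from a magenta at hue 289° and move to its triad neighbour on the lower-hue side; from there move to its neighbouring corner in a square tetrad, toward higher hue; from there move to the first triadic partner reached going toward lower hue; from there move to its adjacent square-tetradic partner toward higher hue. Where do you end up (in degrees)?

229°

289 − 120 = 169°   (triadic ↓)
169 + 90 = 259°   (square ↑)
259 − 120 = 139°   (triadic ↓)
139 + 90 = 229°   (square ↑)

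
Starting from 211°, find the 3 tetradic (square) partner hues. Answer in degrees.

301°, 31°, 121°

A square tetradic scheme places four hues every 90°.
211 + 90 = 301°
211 + 180 = 391 → 391 − 360 = 31°
211 + 270 = 481 → 481 − 360 = 121°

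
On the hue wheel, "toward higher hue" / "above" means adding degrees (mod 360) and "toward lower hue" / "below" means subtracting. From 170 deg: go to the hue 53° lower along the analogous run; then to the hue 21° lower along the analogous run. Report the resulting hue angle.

−53° (analog 53° ↓): 170 − 53 = 117°
−21° (analog 21° ↓): 117 − 21 = 96°

96°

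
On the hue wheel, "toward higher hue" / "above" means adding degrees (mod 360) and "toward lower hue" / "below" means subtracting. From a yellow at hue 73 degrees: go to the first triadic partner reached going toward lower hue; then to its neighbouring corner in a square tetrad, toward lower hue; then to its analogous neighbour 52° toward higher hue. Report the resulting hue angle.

275°

−120° (triadic ↓): 73 − 120 = -47 → -47 + 360 = 313°
−90° (square ↓): 313 − 90 = 223°
+52° (analog 52° ↑): 223 + 52 = 275°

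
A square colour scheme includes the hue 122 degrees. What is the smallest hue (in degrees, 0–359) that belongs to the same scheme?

A square tetradic scheme places four hues every 90°.
The full set through 122° is {32°, 122°, 212°, 302°}.

32°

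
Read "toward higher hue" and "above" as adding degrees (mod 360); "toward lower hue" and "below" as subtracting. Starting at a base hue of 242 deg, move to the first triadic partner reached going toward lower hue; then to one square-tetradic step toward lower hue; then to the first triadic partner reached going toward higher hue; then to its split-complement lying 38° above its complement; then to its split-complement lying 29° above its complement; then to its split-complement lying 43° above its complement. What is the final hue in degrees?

82°

−120° (triadic ↓): 242 − 120 = 122°
−90° (square ↓): 122 − 90 = 32°
+120° (triadic ↑): 32 + 120 = 152°
+218° (split-comp 38° ↑): 152 + 218 = 370 → 370 − 360 = 10°
+209° (split-comp 29° ↑): 10 + 209 = 219°
+223° (split-comp 43° ↑): 219 + 223 = 442 → 442 − 360 = 82°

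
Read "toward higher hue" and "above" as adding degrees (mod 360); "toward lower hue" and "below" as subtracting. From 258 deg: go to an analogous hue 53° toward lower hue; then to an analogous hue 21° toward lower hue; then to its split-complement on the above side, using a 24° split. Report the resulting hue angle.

28°

−53° (analog 53° ↓): 258 − 53 = 205°
−21° (analog 21° ↓): 205 − 21 = 184°
+204° (split-comp 24° ↑): 184 + 204 = 388 → 388 − 360 = 28°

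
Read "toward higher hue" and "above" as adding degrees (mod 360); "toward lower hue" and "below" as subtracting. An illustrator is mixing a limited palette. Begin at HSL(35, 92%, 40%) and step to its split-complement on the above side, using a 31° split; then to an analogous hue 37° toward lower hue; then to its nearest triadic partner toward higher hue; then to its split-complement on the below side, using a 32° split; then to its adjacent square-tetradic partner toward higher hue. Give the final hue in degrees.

split-comp 31° ↑ +211°: 35 + 211 = 246°
analog 37° ↓ −37°: 246 − 37 = 209°
triadic ↑ +120°: 209 + 120 = 329°
split-comp 32° ↓ +148°: 329 + 148 = 477 → 477 − 360 = 117°
square ↑ +90°: 117 + 90 = 207°

207°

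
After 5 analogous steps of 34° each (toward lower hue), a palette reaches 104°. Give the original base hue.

5 steps of 34° (toward lower hue) give a net shift of −170°.
Start = end − shift: 104 + 170 = 274°

274°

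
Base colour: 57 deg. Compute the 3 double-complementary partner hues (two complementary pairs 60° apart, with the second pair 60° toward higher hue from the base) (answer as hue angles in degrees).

A rectangular tetradic uses two complementary pairs 60° apart: offsets 0°, 60°, 180°, 240°.
57 + 60 = 117°
57 + 180 = 237°
57 + 240 = 297°

117°, 237° and 297°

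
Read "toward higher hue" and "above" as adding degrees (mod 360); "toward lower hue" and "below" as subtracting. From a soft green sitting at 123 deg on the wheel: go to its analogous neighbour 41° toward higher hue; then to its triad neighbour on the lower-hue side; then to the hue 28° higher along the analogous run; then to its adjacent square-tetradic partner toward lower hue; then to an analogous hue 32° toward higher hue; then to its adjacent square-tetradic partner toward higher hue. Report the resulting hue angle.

104°

123 + 41 = 164°   (analog 41° ↑)
164 − 120 = 44°   (triadic ↓)
44 + 28 = 72°   (analog 28° ↑)
72 − 90 = -18 → -18 + 360 = 342°   (square ↓)
342 + 32 = 374 → 374 − 360 = 14°   (analog 32° ↑)
14 + 90 = 104°   (square ↑)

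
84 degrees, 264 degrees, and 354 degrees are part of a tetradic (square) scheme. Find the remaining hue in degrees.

A square tetradic scheme places four hues every 90°.
The full set through 84° is {84°, 174°, 264°, 354°}.
Given {84°, 264°, 354°}, the missing hue is 174°.

174°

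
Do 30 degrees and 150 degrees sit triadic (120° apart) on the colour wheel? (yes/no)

yes

Angular distance: |30 − 150| = 120 = 120°.
Triadic (120° apart) requires 120°.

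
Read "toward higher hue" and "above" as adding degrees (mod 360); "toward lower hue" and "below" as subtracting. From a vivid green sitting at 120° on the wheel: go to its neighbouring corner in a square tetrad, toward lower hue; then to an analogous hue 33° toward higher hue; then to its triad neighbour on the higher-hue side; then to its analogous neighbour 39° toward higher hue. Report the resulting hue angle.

222°

square ↓ −90°: 120 − 90 = 30°
analog 33° ↑ +33°: 30 + 33 = 63°
triadic ↑ +120°: 63 + 120 = 183°
analog 39° ↑ +39°: 183 + 39 = 222°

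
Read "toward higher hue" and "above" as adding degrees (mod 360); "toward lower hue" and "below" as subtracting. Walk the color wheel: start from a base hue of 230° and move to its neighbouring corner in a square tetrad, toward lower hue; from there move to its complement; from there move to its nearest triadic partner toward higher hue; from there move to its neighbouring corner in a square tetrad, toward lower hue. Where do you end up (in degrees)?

350°

square ↓ −90°: 230 − 90 = 140°
complement +180°: 140 + 180 = 320°
triadic ↑ +120°: 320 + 120 = 440 → 440 − 360 = 80°
square ↓ −90°: 80 − 90 = -10 → -10 + 360 = 350°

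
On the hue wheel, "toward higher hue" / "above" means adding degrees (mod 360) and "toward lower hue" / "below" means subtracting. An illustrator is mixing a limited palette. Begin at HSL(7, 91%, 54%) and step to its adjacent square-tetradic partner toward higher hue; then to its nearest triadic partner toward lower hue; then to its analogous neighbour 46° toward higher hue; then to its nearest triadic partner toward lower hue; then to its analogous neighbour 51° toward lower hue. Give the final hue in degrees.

square ↑ +90°: 7 + 90 = 97°
triadic ↓ −120°: 97 − 120 = -23 → -23 + 360 = 337°
analog 46° ↑ +46°: 337 + 46 = 383 → 383 − 360 = 23°
triadic ↓ −120°: 23 − 120 = -97 → -97 + 360 = 263°
analog 51° ↓ −51°: 263 − 51 = 212°

212°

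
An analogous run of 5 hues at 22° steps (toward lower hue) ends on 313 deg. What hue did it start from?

4 steps of 22° (toward lower hue) give a net shift of −88°.
Start = end − shift: 313 + 88 = 401 → 401 − 360 = 41°

41°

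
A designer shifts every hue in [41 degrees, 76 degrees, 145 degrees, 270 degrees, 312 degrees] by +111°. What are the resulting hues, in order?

41 + 111 = 152°
76 + 111 = 187°
145 + 111 = 256°
270 + 111 = 381 → 381 − 360 = 21°
312 + 111 = 423 → 423 − 360 = 63°

152°, 187°, 256°, 21°, 63°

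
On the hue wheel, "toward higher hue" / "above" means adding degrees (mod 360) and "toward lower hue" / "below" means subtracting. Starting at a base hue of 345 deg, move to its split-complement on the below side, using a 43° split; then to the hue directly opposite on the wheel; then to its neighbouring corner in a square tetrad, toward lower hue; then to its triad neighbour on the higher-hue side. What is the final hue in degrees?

+137° (split-comp 43° ↓): 345 + 137 = 482 → 482 − 360 = 122°
+180° (complement): 122 + 180 = 302°
−90° (square ↓): 302 − 90 = 212°
+120° (triadic ↑): 212 + 120 = 332°

332°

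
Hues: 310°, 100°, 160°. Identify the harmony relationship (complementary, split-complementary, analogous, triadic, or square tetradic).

Sort the hues: 100°, 160°, 310°.
Successive gaps around the wheel: 60°, 150°, 150°.
Two 150° gaps and one 60° gap — a base hue opposite a pair of accents 30° either side of its complement — is the split-complementary pattern.

split-complementary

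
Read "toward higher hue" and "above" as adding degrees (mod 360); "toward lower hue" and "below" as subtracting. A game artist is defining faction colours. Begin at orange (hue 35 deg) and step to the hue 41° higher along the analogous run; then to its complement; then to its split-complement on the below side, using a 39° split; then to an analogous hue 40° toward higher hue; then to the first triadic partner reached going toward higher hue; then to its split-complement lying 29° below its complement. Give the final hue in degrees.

348°

35 + 41 = 76°   (analog 41° ↑)
76 + 180 = 256°   (complement)
256 + 141 = 397 → 397 − 360 = 37°   (split-comp 39° ↓)
37 + 40 = 77°   (analog 40° ↑)
77 + 120 = 197°   (triadic ↑)
197 + 151 = 348°   (split-comp 29° ↓)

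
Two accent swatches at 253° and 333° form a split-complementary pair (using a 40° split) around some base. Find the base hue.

113°

The accents sit 40° either side of the complement, so the complement is their short-arc midpoint on the wheel.
Short-arc midpoint of 253° and 333°: 293°.
Base is 180° from the complement: 293 − 180 = 113°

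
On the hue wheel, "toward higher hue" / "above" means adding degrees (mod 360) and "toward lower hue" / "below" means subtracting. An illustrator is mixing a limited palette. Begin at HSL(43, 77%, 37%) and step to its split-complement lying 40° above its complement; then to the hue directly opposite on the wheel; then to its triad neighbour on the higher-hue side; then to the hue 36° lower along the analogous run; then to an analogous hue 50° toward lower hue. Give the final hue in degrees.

43 + 220 = 263°   (split-comp 40° ↑)
263 + 180 = 443 → 443 − 360 = 83°   (complement)
83 + 120 = 203°   (triadic ↑)
203 − 36 = 167°   (analog 36° ↓)
167 − 50 = 117°   (analog 50° ↓)

117°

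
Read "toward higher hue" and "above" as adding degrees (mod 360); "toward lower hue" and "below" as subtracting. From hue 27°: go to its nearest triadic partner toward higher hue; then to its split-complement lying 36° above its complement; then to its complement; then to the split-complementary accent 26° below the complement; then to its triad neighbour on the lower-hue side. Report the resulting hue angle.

217°

27 + 120 = 147°   (triadic ↑)
147 + 216 = 363 → 363 − 360 = 3°   (split-comp 36° ↑)
3 + 180 = 183°   (complement)
183 + 154 = 337°   (split-comp 26° ↓)
337 − 120 = 217°   (triadic ↓)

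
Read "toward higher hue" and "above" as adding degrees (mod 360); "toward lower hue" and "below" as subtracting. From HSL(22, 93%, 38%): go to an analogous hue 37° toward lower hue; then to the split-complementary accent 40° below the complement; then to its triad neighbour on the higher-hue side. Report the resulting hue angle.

22 − 37 = -15 → -15 + 360 = 345°   (analog 37° ↓)
345 + 140 = 485 → 485 − 360 = 125°   (split-comp 40° ↓)
125 + 120 = 245°   (triadic ↑)

245°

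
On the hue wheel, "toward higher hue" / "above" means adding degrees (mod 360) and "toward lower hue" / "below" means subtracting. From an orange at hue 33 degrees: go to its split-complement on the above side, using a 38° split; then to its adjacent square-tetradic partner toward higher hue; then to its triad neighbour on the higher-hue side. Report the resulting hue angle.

101°

split-comp 38° ↑ +218°: 33 + 218 = 251°
square ↑ +90°: 251 + 90 = 341°
triadic ↑ +120°: 341 + 120 = 461 → 461 − 360 = 101°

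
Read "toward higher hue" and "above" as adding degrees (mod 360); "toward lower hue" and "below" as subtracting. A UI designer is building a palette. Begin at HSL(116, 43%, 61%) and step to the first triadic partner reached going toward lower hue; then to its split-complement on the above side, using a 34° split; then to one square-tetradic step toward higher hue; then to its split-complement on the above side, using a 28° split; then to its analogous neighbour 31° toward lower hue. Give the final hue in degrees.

116 − 120 = -4 → -4 + 360 = 356°   (triadic ↓)
356 + 214 = 570 → 570 − 360 = 210°   (split-comp 34° ↑)
210 + 90 = 300°   (square ↑)
300 + 208 = 508 → 508 − 360 = 148°   (split-comp 28° ↑)
148 − 31 = 117°   (analog 31° ↓)

117°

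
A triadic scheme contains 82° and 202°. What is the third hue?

A triad spaces three hues 120° apart.
The full set is {82°, 202°, 322°}.

322°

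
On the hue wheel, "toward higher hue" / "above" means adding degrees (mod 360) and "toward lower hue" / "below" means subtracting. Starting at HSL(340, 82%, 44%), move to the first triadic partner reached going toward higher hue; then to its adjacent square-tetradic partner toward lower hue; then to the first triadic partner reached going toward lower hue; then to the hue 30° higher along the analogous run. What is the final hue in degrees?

280°

triadic ↑ +120°: 340 + 120 = 460 → 460 − 360 = 100°
square ↓ −90°: 100 − 90 = 10°
triadic ↓ −120°: 10 − 120 = -110 → -110 + 360 = 250°
analog 30° ↑ +30°: 250 + 30 = 280°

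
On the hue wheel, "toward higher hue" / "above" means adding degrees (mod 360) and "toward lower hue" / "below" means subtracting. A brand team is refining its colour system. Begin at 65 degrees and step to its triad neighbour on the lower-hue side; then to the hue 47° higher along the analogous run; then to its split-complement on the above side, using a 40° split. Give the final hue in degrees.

212°

−120° (triadic ↓): 65 − 120 = -55 → -55 + 360 = 305°
+47° (analog 47° ↑): 305 + 47 = 352°
+220° (split-comp 40° ↑): 352 + 220 = 572 → 572 − 360 = 212°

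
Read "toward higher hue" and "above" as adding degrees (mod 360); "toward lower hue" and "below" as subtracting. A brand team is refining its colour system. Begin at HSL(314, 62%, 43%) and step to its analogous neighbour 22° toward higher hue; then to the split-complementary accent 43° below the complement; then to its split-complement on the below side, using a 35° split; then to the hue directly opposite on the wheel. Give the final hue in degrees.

+22° (analog 22° ↑): 314 + 22 = 336°
+137° (split-comp 43° ↓): 336 + 137 = 473 → 473 − 360 = 113°
+145° (split-comp 35° ↓): 113 + 145 = 258°
+180° (complement): 258 + 180 = 438 → 438 − 360 = 78°

78°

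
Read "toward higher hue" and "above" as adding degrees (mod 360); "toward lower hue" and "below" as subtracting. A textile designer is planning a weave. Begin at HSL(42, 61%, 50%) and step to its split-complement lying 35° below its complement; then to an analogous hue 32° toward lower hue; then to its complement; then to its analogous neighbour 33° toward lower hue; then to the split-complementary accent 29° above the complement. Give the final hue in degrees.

151°

split-comp 35° ↓ +145°: 42 + 145 = 187°
analog 32° ↓ −32°: 187 − 32 = 155°
complement +180°: 155 + 180 = 335°
analog 33° ↓ −33°: 335 − 33 = 302°
split-comp 29° ↑ +209°: 302 + 209 = 511 → 511 − 360 = 151°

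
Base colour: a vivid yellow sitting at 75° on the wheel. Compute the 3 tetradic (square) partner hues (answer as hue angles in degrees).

165°, 255°, 345°

75 + 90 = 165°
75 + 180 = 255°
75 + 270 = 345°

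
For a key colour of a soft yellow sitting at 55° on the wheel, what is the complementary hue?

55 + 180 = 235°

235°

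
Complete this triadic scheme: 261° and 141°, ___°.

A triad places three hues 120° apart.
The full set through 141° is {21°, 141°, 261°}.
Given {141°, 261°}, the missing hue is 21°.

21°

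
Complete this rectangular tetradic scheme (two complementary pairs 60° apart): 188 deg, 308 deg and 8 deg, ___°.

A rectangular tetradic uses two complementary pairs 60° apart: offsets 0°, 60°, 180°, 240°.
Among {8°, 188°, 308°}, 188° and 8° are a 180° pair.
The remaining hue 308° needs its own complement: 308 + 180 = 488 → 488 − 360 = 128°

128°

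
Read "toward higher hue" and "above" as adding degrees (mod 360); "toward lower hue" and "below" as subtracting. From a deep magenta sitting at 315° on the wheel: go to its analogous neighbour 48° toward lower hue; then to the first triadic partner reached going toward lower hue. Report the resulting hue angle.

147°

analog 48° ↓ −48°: 315 − 48 = 267°
triadic ↓ −120°: 267 − 120 = 147°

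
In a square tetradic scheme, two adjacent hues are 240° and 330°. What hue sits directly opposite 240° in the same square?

60°

A square tetradic scheme places four hues 90° apart; opposite corners are 180° apart.
240 + 180 = 420 → 420 − 360 = 60°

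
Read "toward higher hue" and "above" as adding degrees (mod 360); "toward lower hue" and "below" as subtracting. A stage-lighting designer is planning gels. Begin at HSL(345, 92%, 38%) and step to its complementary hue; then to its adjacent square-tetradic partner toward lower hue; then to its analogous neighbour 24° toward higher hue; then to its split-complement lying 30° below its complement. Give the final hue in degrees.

345 + 180 = 525 → 525 − 360 = 165°   (complement)
165 − 90 = 75°   (square ↓)
75 + 24 = 99°   (analog 24° ↑)
99 + 150 = 249°   (split-comp 30° ↓)

249°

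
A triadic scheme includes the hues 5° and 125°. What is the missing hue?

A triad places three hues 120° apart.
The full set through 5° is {5°, 125°, 245°}.
Given {5°, 125°}, the missing hue is 245°.

245°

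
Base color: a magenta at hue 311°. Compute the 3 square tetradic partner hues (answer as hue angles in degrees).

41°, 131°, 221°

A square tetradic scheme places four hues every 90°.
311 + 90 = 401 → 401 − 360 = 41°
311 + 180 = 491 → 491 − 360 = 131°
311 + 270 = 581 → 581 − 360 = 221°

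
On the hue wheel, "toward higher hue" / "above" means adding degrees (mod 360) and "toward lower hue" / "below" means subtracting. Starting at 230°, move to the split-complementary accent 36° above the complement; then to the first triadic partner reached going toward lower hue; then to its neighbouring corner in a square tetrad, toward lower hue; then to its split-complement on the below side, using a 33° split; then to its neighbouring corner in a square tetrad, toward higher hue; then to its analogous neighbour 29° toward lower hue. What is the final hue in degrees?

84°

+216° (split-comp 36° ↑): 230 + 216 = 446 → 446 − 360 = 86°
−120° (triadic ↓): 86 − 120 = -34 → -34 + 360 = 326°
−90° (square ↓): 326 − 90 = 236°
+147° (split-comp 33° ↓): 236 + 147 = 383 → 383 − 360 = 23°
+90° (square ↑): 23 + 90 = 113°
−29° (analog 29° ↓): 113 − 29 = 84°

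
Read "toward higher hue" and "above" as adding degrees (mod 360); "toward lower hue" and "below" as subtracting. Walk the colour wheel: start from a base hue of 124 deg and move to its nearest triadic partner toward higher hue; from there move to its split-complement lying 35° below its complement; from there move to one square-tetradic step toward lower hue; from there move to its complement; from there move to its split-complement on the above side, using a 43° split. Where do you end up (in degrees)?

342°

triadic ↑ +120°: 124 + 120 = 244°
split-comp 35° ↓ +145°: 244 + 145 = 389 → 389 − 360 = 29°
square ↓ −90°: 29 − 90 = -61 → -61 + 360 = 299°
complement +180°: 299 + 180 = 479 → 479 − 360 = 119°
split-comp 43° ↑ +223°: 119 + 223 = 342°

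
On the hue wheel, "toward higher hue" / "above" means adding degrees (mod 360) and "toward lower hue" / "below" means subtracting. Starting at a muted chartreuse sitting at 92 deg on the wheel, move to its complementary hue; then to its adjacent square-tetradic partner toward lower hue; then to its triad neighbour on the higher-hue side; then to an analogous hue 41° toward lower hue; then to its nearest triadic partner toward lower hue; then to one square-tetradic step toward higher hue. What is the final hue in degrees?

92 + 180 = 272°   (complement)
272 − 90 = 182°   (square ↓)
182 + 120 = 302°   (triadic ↑)
302 − 41 = 261°   (analog 41° ↓)
261 − 120 = 141°   (triadic ↓)
141 + 90 = 231°   (square ↑)

231°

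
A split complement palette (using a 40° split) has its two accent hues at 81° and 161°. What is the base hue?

The accents sit 40° either side of the complement, so the complement is their short-arc midpoint on the wheel.
Short-arc midpoint of 81° and 161°: 121°.
Base is 180° from the complement: 121 − 180 = -59 → -59 + 360 = 301°

301°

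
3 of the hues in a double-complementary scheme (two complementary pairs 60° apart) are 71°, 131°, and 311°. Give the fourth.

251°

A rectangular tetradic uses two complementary pairs 60° apart: offsets 0°, 60°, 180°, 240°.
Among {71°, 131°, 311°}, 311° and 131° are a 180° pair.
The remaining hue 71° needs its own complement: 71 + 180 = 251°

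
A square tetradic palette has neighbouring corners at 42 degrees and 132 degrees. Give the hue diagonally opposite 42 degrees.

222°

A square tetradic scheme places four hues 90° apart; opposite corners are 180° apart.
42 + 180 = 222°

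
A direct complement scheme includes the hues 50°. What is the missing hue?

The complement sits 180° across the wheel.
The full set through 50° is {50°, 230°}.
Given {50°}, the missing hue is 230°.

230°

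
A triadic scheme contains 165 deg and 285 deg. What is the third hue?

A triad spaces three hues 120° apart.
The full set is {45°, 165°, 285°}.

45°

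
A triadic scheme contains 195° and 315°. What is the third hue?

A triad spaces three hues 120° apart.
The full set is {75°, 195°, 315°}.

75°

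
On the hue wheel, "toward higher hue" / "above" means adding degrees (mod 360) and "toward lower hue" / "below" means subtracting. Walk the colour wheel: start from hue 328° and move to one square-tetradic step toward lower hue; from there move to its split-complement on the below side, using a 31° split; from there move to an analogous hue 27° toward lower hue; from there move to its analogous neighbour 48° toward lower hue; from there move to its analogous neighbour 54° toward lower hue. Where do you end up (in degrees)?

258°

−90° (square ↓): 328 − 90 = 238°
+149° (split-comp 31° ↓): 238 + 149 = 387 → 387 − 360 = 27°
−27° (analog 27° ↓): 27 − 27 = 0°
−48° (analog 48° ↓): 0 − 48 = -48 → -48 + 360 = 312°
−54° (analog 54° ↓): 312 − 54 = 258°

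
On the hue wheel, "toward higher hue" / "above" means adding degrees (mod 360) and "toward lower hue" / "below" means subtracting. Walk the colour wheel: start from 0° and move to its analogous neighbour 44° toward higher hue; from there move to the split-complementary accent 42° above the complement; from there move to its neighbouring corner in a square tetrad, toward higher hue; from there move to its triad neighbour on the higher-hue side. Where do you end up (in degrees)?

116°

+44° (analog 44° ↑): 0 + 44 = 44°
+222° (split-comp 42° ↑): 44 + 222 = 266°
+90° (square ↑): 266 + 90 = 356°
+120° (triadic ↑): 356 + 120 = 476 → 476 − 360 = 116°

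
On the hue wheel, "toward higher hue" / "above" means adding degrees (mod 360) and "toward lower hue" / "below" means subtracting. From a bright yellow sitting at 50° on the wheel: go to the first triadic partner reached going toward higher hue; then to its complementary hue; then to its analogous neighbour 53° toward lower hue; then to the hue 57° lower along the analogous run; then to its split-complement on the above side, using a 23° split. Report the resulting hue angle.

triadic ↑ +120°: 50 + 120 = 170°
complement +180°: 170 + 180 = 350°
analog 53° ↓ −53°: 350 − 53 = 297°
analog 57° ↓ −57°: 297 − 57 = 240°
split-comp 23° ↑ +203°: 240 + 203 = 443 → 443 − 360 = 83°

83°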